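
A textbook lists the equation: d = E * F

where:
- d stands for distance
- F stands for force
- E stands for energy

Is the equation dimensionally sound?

No

d (distance) has dimensions [L].
F (force) has dimensions [L M T^-2].
E (energy) has dimensions [L^2 M T^-2].

Left side: [L]
Right side: [L^3 M^2 T^-4]

The two sides have different dimensions, so the equation is NOT dimensionally consistent.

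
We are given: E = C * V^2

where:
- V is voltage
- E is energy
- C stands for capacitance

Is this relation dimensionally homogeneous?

Yes

V (voltage) has dimensions [I^-1 L^2 M T^-3].
E (energy) has dimensions [L^2 M T^-2].
C (capacitance) has dimensions [I^2 L^-2 M^-1 T^4].

Left side: [L^2 M T^-2]
Right side: [L^2 M T^-2]

Both sides have the same dimensions, so the equation is dimensionally consistent.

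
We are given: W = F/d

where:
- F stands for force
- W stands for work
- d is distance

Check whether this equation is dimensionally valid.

No

F (force) has dimensions [L M T^-2].
W (work) has dimensions [L^2 M T^-2].
d (distance) has dimensions [L].

Left side: [L^2 M T^-2]
Right side: [M T^-2]

The two sides have different dimensions, so the equation is NOT dimensionally consistent.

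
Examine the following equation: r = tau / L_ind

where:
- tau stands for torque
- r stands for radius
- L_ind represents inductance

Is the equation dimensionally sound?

No

tau (torque) has dimensions [L^2 M T^-2].
r (radius) has dimensions [L].
L_ind (inductance) has dimensions [I^-2 L^2 M T^-2].

Left side: [L]
Right side: [I^2]

The two sides have different dimensions, so the equation is NOT dimensionally consistent.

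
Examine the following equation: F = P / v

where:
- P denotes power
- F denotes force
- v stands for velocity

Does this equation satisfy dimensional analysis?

Yes

P (power) has dimensions [L^2 M T^-3].
F (force) has dimensions [L M T^-2].
v (velocity) has dimensions [L T^-1].

Left side: [L M T^-2]
Right side: [L M T^-2]

Both sides have the same dimensions, so the equation is dimensionally consistent.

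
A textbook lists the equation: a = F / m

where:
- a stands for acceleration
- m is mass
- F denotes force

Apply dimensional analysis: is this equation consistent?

Yes

a (acceleration) has dimensions [L T^-2].
m (mass) has dimensions [M].
F (force) has dimensions [L M T^-2].

Left side: [L T^-2]
Right side: [L T^-2]

Both sides have the same dimensions, so the equation is dimensionally consistent.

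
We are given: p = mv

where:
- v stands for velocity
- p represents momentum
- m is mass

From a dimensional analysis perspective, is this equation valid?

Yes

v (velocity) has dimensions [L T^-1].
p (momentum) has dimensions [L M T^-1].
m (mass) has dimensions [M].

Left side: [L M T^-1]
Right side: [L M T^-1]

Both sides have the same dimensions, so the equation is dimensionally consistent.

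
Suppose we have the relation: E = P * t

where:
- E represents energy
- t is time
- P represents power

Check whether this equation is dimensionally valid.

Yes

E (energy) has dimensions [L^2 M T^-2].
t (time) has dimensions [T].
P (power) has dimensions [L^2 M T^-3].

Left side: [L^2 M T^-2]
Right side: [L^2 M T^-2]

Both sides have the same dimensions, so the equation is dimensionally consistent.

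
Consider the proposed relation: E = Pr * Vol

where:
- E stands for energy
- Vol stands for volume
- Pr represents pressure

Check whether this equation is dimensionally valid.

Yes

E (energy) has dimensions [L^2 M T^-2].
Vol (volume) has dimensions [L^3].
Pr (pressure) has dimensions [L^-1 M T^-2].

Left side: [L^2 M T^-2]
Right side: [L^2 M T^-2]

Both sides have the same dimensions, so the equation is dimensionally consistent.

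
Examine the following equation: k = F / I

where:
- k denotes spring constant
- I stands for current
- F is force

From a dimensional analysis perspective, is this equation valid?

No

k (spring constant) has dimensions [M T^-2].
I (current) has dimensions [I].
F (force) has dimensions [L M T^-2].

Left side: [M T^-2]
Right side: [I^-1 L M T^-2]

The two sides have different dimensions, so the equation is NOT dimensionally consistent.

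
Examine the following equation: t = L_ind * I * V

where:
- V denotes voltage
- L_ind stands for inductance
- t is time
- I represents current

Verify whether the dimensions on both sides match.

No

V (voltage) has dimensions [I^-1 L^2 M T^-3].
L_ind (inductance) has dimensions [I^-2 L^2 M T^-2].
t (time) has dimensions [T].
I (current) has dimensions [I].

Left side: [T]
Right side: [I^-2 L^4 M^2 T^-5]

The two sides have different dimensions, so the equation is NOT dimensionally consistent.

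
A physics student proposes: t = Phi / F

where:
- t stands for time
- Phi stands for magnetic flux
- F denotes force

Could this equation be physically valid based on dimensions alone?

No

t (time) has dimensions [T].
Phi (magnetic flux) has dimensions [I^-1 L^2 M T^-2].
F (force) has dimensions [L M T^-2].

Left side: [T]
Right side: [I^-1 L]

The two sides have different dimensions, so the equation is NOT dimensionally consistent.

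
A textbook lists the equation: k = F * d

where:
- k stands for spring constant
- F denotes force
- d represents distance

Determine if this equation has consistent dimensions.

No

k (spring constant) has dimensions [M T^-2].
F (force) has dimensions [L M T^-2].
d (distance) has dimensions [L].

Left side: [M T^-2]
Right side: [L^2 M T^-2]

The two sides have different dimensions, so the equation is NOT dimensionally consistent.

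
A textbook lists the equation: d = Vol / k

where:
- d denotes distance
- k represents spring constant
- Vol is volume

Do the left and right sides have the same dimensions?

No

d (distance) has dimensions [L].
k (spring constant) has dimensions [M T^-2].
Vol (volume) has dimensions [L^3].

Left side: [L]
Right side: [L^3 M^-1 T^2]

The two sides have different dimensions, so the equation is NOT dimensionally consistent.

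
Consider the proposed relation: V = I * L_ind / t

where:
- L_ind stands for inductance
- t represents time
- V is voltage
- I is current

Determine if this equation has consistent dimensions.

Yes

L_ind (inductance) has dimensions [I^-2 L^2 M T^-2].
t (time) has dimensions [T].
V (voltage) has dimensions [I^-1 L^2 M T^-3].
I (current) has dimensions [I].

Left side: [I^-1 L^2 M T^-3]
Right side: [I^-1 L^2 M T^-3]

Both sides have the same dimensions, so the equation is dimensionally consistent.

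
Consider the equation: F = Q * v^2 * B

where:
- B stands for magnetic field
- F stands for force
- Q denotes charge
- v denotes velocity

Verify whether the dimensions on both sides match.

No

B (magnetic field) has dimensions [I^-1 M T^-2].
F (force) has dimensions [L M T^-2].
Q (charge) has dimensions [I T].
v (velocity) has dimensions [L T^-1].

Left side: [L M T^-2]
Right side: [L^2 M T^-3]

The two sides have different dimensions, so the equation is NOT dimensionally consistent.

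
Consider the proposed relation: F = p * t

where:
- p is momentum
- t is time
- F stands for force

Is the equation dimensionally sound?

No

p (momentum) has dimensions [L M T^-1].
t (time) has dimensions [T].
F (force) has dimensions [L M T^-2].

Left side: [L M T^-2]
Right side: [L M]

The two sides have different dimensions, so the equation is NOT dimensionally consistent.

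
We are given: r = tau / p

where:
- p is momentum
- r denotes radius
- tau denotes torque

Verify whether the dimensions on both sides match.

No

p (momentum) has dimensions [L M T^-1].
r (radius) has dimensions [L].
tau (torque) has dimensions [L^2 M T^-2].

Left side: [L]
Right side: [L T^-1]

The two sides have different dimensions, so the equation is NOT dimensionally consistent.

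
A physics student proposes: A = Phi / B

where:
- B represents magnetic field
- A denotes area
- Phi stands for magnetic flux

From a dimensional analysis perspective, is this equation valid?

Yes

B (magnetic field) has dimensions [I^-1 M T^-2].
A (area) has dimensions [L^2].
Phi (magnetic flux) has dimensions [I^-1 L^2 M T^-2].

Left side: [L^2]
Right side: [L^2]

Both sides have the same dimensions, so the equation is dimensionally consistent.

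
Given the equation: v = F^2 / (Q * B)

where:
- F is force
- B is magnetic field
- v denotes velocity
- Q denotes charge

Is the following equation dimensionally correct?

No

F (force) has dimensions [L M T^-2].
B (magnetic field) has dimensions [I^-1 M T^-2].
v (velocity) has dimensions [L T^-1].
Q (charge) has dimensions [I T].

Left side: [L T^-1]
Right side: [L^2 M T^-3]

The two sides have different dimensions, so the equation is NOT dimensionally consistent.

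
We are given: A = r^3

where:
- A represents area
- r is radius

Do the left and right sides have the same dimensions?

No

A (area) has dimensions [L^2].
r (radius) has dimensions [L].

Left side: [L^2]
Right side: [L^3]

The two sides have different dimensions, so the equation is NOT dimensionally consistent.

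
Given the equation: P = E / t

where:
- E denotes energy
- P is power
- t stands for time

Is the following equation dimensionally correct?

Yes

E (energy) has dimensions [L^2 M T^-2].
P (power) has dimensions [L^2 M T^-3].
t (time) has dimensions [T].

Left side: [L^2 M T^-3]
Right side: [L^2 M T^-3]

Both sides have the same dimensions, so the equation is dimensionally consistent.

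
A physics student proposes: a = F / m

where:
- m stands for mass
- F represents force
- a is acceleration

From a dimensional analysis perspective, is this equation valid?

Yes

m (mass) has dimensions [M].
F (force) has dimensions [L M T^-2].
a (acceleration) has dimensions [L T^-2].

Left side: [L T^-2]
Right side: [L T^-2]

Both sides have the same dimensions, so the equation is dimensionally consistent.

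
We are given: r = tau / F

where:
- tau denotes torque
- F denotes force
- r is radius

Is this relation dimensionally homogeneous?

Yes

tau (torque) has dimensions [L^2 M T^-2].
F (force) has dimensions [L M T^-2].
r (radius) has dimensions [L].

Left side: [L]
Right side: [L]

Both sides have the same dimensions, so the equation is dimensionally consistent.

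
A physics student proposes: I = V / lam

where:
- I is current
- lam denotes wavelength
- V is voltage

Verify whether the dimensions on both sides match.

No

I (current) has dimensions [I].
lam (wavelength) has dimensions [L].
V (voltage) has dimensions [I^-1 L^2 M T^-3].

Left side: [I]
Right side: [I^-1 L M T^-3]

The two sides have different dimensions, so the equation is NOT dimensionally consistent.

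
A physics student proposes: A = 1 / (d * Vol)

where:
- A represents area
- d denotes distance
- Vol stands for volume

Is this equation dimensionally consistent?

No

A (area) has dimensions [L^2].
d (distance) has dimensions [L].
Vol (volume) has dimensions [L^3].

Left side: [L^2]
Right side: [L^-4]

The two sides have different dimensions, so the equation is NOT dimensionally consistent.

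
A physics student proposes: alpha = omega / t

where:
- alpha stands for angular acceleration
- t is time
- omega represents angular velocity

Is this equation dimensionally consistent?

Yes

alpha (angular acceleration) has dimensions [T^-2].
t (time) has dimensions [T].
omega (angular velocity) has dimensions [T^-1].

Left side: [T^-2]
Right side: [T^-2]

Both sides have the same dimensions, so the equation is dimensionally consistent.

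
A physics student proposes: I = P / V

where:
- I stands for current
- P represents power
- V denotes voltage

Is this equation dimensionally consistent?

Yes

I (current) has dimensions [I].
P (power) has dimensions [L^2 M T^-3].
V (voltage) has dimensions [I^-1 L^2 M T^-3].

Left side: [I]
Right side: [I]

Both sides have the same dimensions, so the equation is dimensionally consistent.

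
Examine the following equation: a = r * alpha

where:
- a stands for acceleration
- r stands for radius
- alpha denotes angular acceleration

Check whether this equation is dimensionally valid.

Yes

a (acceleration) has dimensions [L T^-2].
r (radius) has dimensions [L].
alpha (angular acceleration) has dimensions [T^-2].

Left side: [L T^-2]
Right side: [L T^-2]

Both sides have the same dimensions, so the equation is dimensionally consistent.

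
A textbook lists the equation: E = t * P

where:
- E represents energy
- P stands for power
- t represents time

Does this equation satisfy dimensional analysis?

Yes

E (energy) has dimensions [L^2 M T^-2].
P (power) has dimensions [L^2 M T^-3].
t (time) has dimensions [T].

Left side: [L^2 M T^-2]
Right side: [L^2 M T^-2]

Both sides have the same dimensions, so the equation is dimensionally consistent.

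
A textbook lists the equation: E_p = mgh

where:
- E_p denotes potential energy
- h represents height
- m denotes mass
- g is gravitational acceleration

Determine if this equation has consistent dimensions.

Yes

E_p (potential energy) has dimensions [L^2 M T^-2].
h (height) has dimensions [L].
m (mass) has dimensions [M].
g (gravitational acceleration) has dimensions [L T^-2].

Left side: [L^2 M T^-2]
Right side: [L^2 M T^-2]

Both sides have the same dimensions, so the equation is dimensionally consistent.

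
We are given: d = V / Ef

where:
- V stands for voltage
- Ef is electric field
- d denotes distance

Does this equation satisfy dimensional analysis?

Yes

V (voltage) has dimensions [I^-1 L^2 M T^-3].
Ef (electric field) has dimensions [I^-1 L M T^-3].
d (distance) has dimensions [L].

Left side: [L]
Right side: [L]

Both sides have the same dimensions, so the equation is dimensionally consistent.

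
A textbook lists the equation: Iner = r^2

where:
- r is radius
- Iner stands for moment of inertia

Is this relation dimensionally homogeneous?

No

r (radius) has dimensions [L].
Iner (moment of inertia) has dimensions [L^2 M].

Left side: [L^2 M]
Right side: [L^2]

The two sides have different dimensions, so the equation is NOT dimensionally consistent.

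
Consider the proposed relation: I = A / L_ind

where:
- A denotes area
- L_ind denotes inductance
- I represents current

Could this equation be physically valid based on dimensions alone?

No

A (area) has dimensions [L^2].
L_ind (inductance) has dimensions [I^-2 L^2 M T^-2].
I (current) has dimensions [I].

Left side: [I]
Right side: [I^2 M^-1 T^2]

The two sides have different dimensions, so the equation is NOT dimensionally consistent.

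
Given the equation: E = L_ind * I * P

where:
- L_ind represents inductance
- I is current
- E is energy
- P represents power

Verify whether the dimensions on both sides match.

No

L_ind (inductance) has dimensions [I^-2 L^2 M T^-2].
I (current) has dimensions [I].
E (energy) has dimensions [L^2 M T^-2].
P (power) has dimensions [L^2 M T^-3].

Left side: [L^2 M T^-2]
Right side: [I^-1 L^4 M^2 T^-5]

The two sides have different dimensions, so the equation is NOT dimensionally consistent.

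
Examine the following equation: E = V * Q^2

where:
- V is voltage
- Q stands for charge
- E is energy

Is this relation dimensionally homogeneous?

No

V (voltage) has dimensions [I^-1 L^2 M T^-3].
Q (charge) has dimensions [I T].
E (energy) has dimensions [L^2 M T^-2].

Left side: [L^2 M T^-2]
Right side: [I L^2 M T^-1]

The two sides have different dimensions, so the equation is NOT dimensionally consistent.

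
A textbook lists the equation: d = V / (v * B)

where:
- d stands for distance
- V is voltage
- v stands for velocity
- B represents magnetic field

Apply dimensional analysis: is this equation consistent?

Yes

d (distance) has dimensions [L].
V (voltage) has dimensions [I^-1 L^2 M T^-3].
v (velocity) has dimensions [L T^-1].
B (magnetic field) has dimensions [I^-1 M T^-2].

Left side: [L]
Right side: [L]

Both sides have the same dimensions, so the equation is dimensionally consistent.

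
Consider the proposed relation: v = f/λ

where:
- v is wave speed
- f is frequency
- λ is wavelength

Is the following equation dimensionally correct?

No

v (wave speed) has dimensions [L T^-1].
f (frequency) has dimensions [T^-1].
λ (wavelength) has dimensions [L].

Left side: [L T^-1]
Right side: [L^-1 T^-1]

The two sides have different dimensions, so the equation is NOT dimensionally consistent.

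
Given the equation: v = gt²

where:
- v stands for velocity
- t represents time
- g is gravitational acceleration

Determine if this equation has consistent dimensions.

No

v (velocity) has dimensions [L T^-1].
t (time) has dimensions [T].
g (gravitational acceleration) has dimensions [L T^-2].

Left side: [L T^-1]
Right side: [L]

The two sides have different dimensions, so the equation is NOT dimensionally consistent.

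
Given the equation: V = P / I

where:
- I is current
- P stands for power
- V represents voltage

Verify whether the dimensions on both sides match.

Yes

I (current) has dimensions [I].
P (power) has dimensions [L^2 M T^-3].
V (voltage) has dimensions [I^-1 L^2 M T^-3].

Left side: [I^-1 L^2 M T^-3]
Right side: [I^-1 L^2 M T^-3]

Both sides have the same dimensions, so the equation is dimensionally consistent.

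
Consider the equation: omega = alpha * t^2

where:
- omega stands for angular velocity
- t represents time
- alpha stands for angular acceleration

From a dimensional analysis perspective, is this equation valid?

No

omega (angular velocity) has dimensions [T^-1].
t (time) has dimensions [T].
alpha (angular acceleration) has dimensions [T^-2].

Left side: [T^-1]
Right side: [dimensionless]

The two sides have different dimensions, so the equation is NOT dimensionally consistent.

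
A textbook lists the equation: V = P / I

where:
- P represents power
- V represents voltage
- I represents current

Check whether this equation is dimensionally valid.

Yes

P (power) has dimensions [L^2 M T^-3].
V (voltage) has dimensions [I^-1 L^2 M T^-3].
I (current) has dimensions [I].

Left side: [I^-1 L^2 M T^-3]
Right side: [I^-1 L^2 M T^-3]

Both sides have the same dimensions, so the equation is dimensionally consistent.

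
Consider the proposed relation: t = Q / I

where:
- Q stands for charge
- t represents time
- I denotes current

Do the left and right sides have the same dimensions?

Yes

Q (charge) has dimensions [I T].
t (time) has dimensions [T].
I (current) has dimensions [I].

Left side: [T]
Right side: [T]

Both sides have the same dimensions, so the equation is dimensionally consistent.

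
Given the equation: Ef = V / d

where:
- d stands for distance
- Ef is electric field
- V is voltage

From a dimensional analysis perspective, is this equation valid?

Yes

d (distance) has dimensions [L].
Ef (electric field) has dimensions [I^-1 L M T^-3].
V (voltage) has dimensions [I^-1 L^2 M T^-3].

Left side: [I^-1 L M T^-3]
Right side: [I^-1 L M T^-3]

Both sides have the same dimensions, so the equation is dimensionally consistent.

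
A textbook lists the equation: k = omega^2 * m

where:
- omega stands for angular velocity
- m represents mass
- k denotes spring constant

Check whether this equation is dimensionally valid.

Yes

omega (angular velocity) has dimensions [T^-1].
m (mass) has dimensions [M].
k (spring constant) has dimensions [M T^-2].

Left side: [M T^-2]
Right side: [M T^-2]

Both sides have the same dimensions, so the equation is dimensionally consistent.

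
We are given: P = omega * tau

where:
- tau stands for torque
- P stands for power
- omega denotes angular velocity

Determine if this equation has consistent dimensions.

Yes

tau (torque) has dimensions [L^2 M T^-2].
P (power) has dimensions [L^2 M T^-3].
omega (angular velocity) has dimensions [T^-1].

Left side: [L^2 M T^-3]
Right side: [L^2 M T^-3]

Both sides have the same dimensions, so the equation is dimensionally consistent.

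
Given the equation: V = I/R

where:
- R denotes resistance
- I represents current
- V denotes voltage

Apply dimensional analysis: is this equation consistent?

No

R (resistance) has dimensions [I^-2 L^2 M T^-3].
I (current) has dimensions [I].
V (voltage) has dimensions [I^-1 L^2 M T^-3].

Left side: [I^-1 L^2 M T^-3]
Right side: [I^3 L^-2 M^-1 T^3]

The two sides have different dimensions, so the equation is NOT dimensionally consistent.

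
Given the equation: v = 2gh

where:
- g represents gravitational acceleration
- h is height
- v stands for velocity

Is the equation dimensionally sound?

No

g (gravitational acceleration) has dimensions [L T^-2].
h (height) has dimensions [L].
v (velocity) has dimensions [L T^-1].

Left side: [L T^-1]
Right side: [L^2 T^-2]

The two sides have different dimensions, so the equation is NOT dimensionally consistent.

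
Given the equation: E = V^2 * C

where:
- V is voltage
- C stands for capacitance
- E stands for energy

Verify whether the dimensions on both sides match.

Yes

V (voltage) has dimensions [I^-1 L^2 M T^-3].
C (capacitance) has dimensions [I^2 L^-2 M^-1 T^4].
E (energy) has dimensions [L^2 M T^-2].

Left side: [L^2 M T^-2]
Right side: [L^2 M T^-2]

Both sides have the same dimensions, so the equation is dimensionally consistent.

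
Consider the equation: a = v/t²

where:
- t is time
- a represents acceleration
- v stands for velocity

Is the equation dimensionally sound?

No

t (time) has dimensions [T].
a (acceleration) has dimensions [L T^-2].
v (velocity) has dimensions [L T^-1].

Left side: [L T^-2]
Right side: [L T^-3]

The two sides have different dimensions, so the equation is NOT dimensionally consistent.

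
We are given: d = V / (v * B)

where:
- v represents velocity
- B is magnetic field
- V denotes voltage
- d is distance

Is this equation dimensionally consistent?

Yes

v (velocity) has dimensions [L T^-1].
B (magnetic field) has dimensions [I^-1 M T^-2].
V (voltage) has dimensions [I^-1 L^2 M T^-3].
d (distance) has dimensions [L].

Left side: [L]
Right side: [L]

Both sides have the same dimensions, so the equation is dimensionally consistent.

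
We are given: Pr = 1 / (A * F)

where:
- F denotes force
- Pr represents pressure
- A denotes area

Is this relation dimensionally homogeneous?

No

F (force) has dimensions [L M T^-2].
Pr (pressure) has dimensions [L^-1 M T^-2].
A (area) has dimensions [L^2].

Left side: [L^-1 M T^-2]
Right side: [L^-3 M^-1 T^2]

The two sides have different dimensions, so the equation is NOT dimensionally consistent.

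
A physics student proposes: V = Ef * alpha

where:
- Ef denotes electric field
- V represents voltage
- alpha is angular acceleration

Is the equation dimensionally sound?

No

Ef (electric field) has dimensions [I^-1 L M T^-3].
V (voltage) has dimensions [I^-1 L^2 M T^-3].
alpha (angular acceleration) has dimensions [T^-2].

Left side: [I^-1 L^2 M T^-3]
Right side: [I^-1 L M T^-5]

The two sides have different dimensions, so the equation is NOT dimensionally consistent.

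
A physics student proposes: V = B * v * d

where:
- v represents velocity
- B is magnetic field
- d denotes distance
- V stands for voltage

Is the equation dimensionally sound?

Yes

v (velocity) has dimensions [L T^-1].
B (magnetic field) has dimensions [I^-1 M T^-2].
d (distance) has dimensions [L].
V (voltage) has dimensions [I^-1 L^2 M T^-3].

Left side: [I^-1 L^2 M T^-3]
Right side: [I^-1 L^2 M T^-3]

Both sides have the same dimensions, so the equation is dimensionally consistent.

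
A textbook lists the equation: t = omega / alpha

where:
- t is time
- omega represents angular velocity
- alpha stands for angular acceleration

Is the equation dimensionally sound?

Yes

t (time) has dimensions [T].
omega (angular velocity) has dimensions [T^-1].
alpha (angular acceleration) has dimensions [T^-2].

Left side: [T]
Right side: [T]

Both sides have the same dimensions, so the equation is dimensionally consistent.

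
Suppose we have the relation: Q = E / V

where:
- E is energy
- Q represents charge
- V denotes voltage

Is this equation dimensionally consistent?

Yes

E (energy) has dimensions [L^2 M T^-2].
Q (charge) has dimensions [I T].
V (voltage) has dimensions [I^-1 L^2 M T^-3].

Left side: [I T]
Right side: [I T]

Both sides have the same dimensions, so the equation is dimensionally consistent.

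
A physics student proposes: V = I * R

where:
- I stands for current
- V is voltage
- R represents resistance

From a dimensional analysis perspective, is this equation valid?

Yes

I (current) has dimensions [I].
V (voltage) has dimensions [I^-1 L^2 M T^-3].
R (resistance) has dimensions [I^-2 L^2 M T^-3].

Left side: [I^-1 L^2 M T^-3]
Right side: [I^-1 L^2 M T^-3]

Both sides have the same dimensions, so the equation is dimensionally consistent.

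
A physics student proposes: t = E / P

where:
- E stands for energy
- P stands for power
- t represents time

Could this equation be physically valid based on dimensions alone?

Yes

E (energy) has dimensions [L^2 M T^-2].
P (power) has dimensions [L^2 M T^-3].
t (time) has dimensions [T].

Left side: [T]
Right side: [T]

Both sides have the same dimensions, so the equation is dimensionally consistent.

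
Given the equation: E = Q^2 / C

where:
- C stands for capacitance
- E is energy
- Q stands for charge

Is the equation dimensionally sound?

Yes

C (capacitance) has dimensions [I^2 L^-2 M^-1 T^4].
E (energy) has dimensions [L^2 M T^-2].
Q (charge) has dimensions [I T].

Left side: [L^2 M T^-2]
Right side: [L^2 M T^-2]

Both sides have the same dimensions, so the equation is dimensionally consistent.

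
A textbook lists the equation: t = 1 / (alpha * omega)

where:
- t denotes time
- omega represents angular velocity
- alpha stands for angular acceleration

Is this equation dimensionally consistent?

No

t (time) has dimensions [T].
omega (angular velocity) has dimensions [T^-1].
alpha (angular acceleration) has dimensions [T^-2].

Left side: [T]
Right side: [T^3]

The two sides have different dimensions, so the equation is NOT dimensionally consistent.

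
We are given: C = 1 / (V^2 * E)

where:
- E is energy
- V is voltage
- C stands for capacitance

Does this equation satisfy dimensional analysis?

No

E (energy) has dimensions [L^2 M T^-2].
V (voltage) has dimensions [I^-1 L^2 M T^-3].
C (capacitance) has dimensions [I^2 L^-2 M^-1 T^4].

Left side: [I^2 L^-2 M^-1 T^4]
Right side: [I^2 L^-6 M^-3 T^8]

The two sides have different dimensions, so the equation is NOT dimensionally consistent.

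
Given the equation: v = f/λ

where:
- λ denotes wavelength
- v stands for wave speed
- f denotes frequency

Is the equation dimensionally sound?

No

λ (wavelength) has dimensions [L].
v (wave speed) has dimensions [L T^-1].
f (frequency) has dimensions [T^-1].

Left side: [L T^-1]
Right side: [L^-1 T^-1]

The two sides have different dimensions, so the equation is NOT dimensionally consistent.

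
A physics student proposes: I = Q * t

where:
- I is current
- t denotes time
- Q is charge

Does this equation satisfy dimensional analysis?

No

I (current) has dimensions [I].
t (time) has dimensions [T].
Q (charge) has dimensions [I T].

Left side: [I]
Right side: [I T^2]

The two sides have different dimensions, so the equation is NOT dimensionally consistent.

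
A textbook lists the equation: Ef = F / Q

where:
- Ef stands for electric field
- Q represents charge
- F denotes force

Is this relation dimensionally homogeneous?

Yes

Ef (electric field) has dimensions [I^-1 L M T^-3].
Q (charge) has dimensions [I T].
F (force) has dimensions [L M T^-2].

Left side: [I^-1 L M T^-3]
Right side: [I^-1 L M T^-3]

Both sides have the same dimensions, so the equation is dimensionally consistent.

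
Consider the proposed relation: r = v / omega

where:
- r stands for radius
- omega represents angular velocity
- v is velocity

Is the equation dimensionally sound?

Yes

r (radius) has dimensions [L].
omega (angular velocity) has dimensions [T^-1].
v (velocity) has dimensions [L T^-1].

Left side: [L]
Right side: [L]

Both sides have the same dimensions, so the equation is dimensionally consistent.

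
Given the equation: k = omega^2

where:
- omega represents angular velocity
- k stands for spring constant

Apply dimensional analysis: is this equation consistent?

No

omega (angular velocity) has dimensions [T^-1].
k (spring constant) has dimensions [M T^-2].

Left side: [M T^-2]
Right side: [T^-2]

The two sides have different dimensions, so the equation is NOT dimensionally consistent.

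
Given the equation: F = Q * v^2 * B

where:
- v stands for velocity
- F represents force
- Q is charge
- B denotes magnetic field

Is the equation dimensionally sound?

No

v (velocity) has dimensions [L T^-1].
F (force) has dimensions [L M T^-2].
Q (charge) has dimensions [I T].
B (magnetic field) has dimensions [I^-1 M T^-2].

Left side: [L M T^-2]
Right side: [L^2 M T^-3]

The two sides have different dimensions, so the equation is NOT dimensionally consistent.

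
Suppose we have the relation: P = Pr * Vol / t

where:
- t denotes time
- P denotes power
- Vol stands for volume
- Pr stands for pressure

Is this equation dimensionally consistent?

Yes

t (time) has dimensions [T].
P (power) has dimensions [L^2 M T^-3].
Vol (volume) has dimensions [L^3].
Pr (pressure) has dimensions [L^-1 M T^-2].

Left side: [L^2 M T^-3]
Right side: [L^2 M T^-3]

Both sides have the same dimensions, so the equation is dimensionally consistent.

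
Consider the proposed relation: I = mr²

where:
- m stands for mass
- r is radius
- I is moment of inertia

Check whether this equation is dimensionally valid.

Yes

m (mass) has dimensions [M].
r (radius) has dimensions [L].
I (moment of inertia) has dimensions [L^2 M].

Left side: [L^2 M]
Right side: [L^2 M]

Both sides have the same dimensions, so the equation is dimensionally consistent.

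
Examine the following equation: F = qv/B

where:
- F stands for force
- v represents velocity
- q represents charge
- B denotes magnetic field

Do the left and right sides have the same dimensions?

No

F (force) has dimensions [L M T^-2].
v (velocity) has dimensions [L T^-1].
q (charge) has dimensions [I T].
B (magnetic field) has dimensions [I^-1 M T^-2].

Left side: [L M T^-2]
Right side: [I^2 L M^-1 T^2]

The two sides have different dimensions, so the equation is NOT dimensionally consistent.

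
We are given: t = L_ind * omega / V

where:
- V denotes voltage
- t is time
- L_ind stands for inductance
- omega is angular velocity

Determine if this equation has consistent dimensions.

No

V (voltage) has dimensions [I^-1 L^2 M T^-3].
t (time) has dimensions [T].
L_ind (inductance) has dimensions [I^-2 L^2 M T^-2].
omega (angular velocity) has dimensions [T^-1].

Left side: [T]
Right side: [I^-1]

The two sides have different dimensions, so the equation is NOT dimensionally consistent.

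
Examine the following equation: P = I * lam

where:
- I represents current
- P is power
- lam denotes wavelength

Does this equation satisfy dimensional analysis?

No

I (current) has dimensions [I].
P (power) has dimensions [L^2 M T^-3].
lam (wavelength) has dimensions [L].

Left side: [L^2 M T^-3]
Right side: [I L]

The two sides have different dimensions, so the equation is NOT dimensionally consistent.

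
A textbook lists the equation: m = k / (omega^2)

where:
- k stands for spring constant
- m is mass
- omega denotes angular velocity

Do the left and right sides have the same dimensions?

Yes

k (spring constant) has dimensions [M T^-2].
m (mass) has dimensions [M].
omega (angular velocity) has dimensions [T^-1].

Left side: [M]
Right side: [M]

Both sides have the same dimensions, so the equation is dimensionally consistent.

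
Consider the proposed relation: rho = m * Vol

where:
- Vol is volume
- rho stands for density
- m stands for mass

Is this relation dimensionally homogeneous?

No

Vol (volume) has dimensions [L^3].
rho (density) has dimensions [L^-3 M].
m (mass) has dimensions [M].

Left side: [L^-3 M]
Right side: [L^3 M]

The two sides have different dimensions, so the equation is NOT dimensionally consistent.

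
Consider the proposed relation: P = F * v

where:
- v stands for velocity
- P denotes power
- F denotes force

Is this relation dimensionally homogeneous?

Yes

v (velocity) has dimensions [L T^-1].
P (power) has dimensions [L^2 M T^-3].
F (force) has dimensions [L M T^-2].

Left side: [L^2 M T^-3]
Right side: [L^2 M T^-3]

Both sides have the same dimensions, so the equation is dimensionally consistent.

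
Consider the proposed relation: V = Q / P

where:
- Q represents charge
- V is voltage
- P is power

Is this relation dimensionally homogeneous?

No

Q (charge) has dimensions [I T].
V (voltage) has dimensions [I^-1 L^2 M T^-3].
P (power) has dimensions [L^2 M T^-3].

Left side: [I^-1 L^2 M T^-3]
Right side: [I L^-2 M^-1 T^4]

The two sides have different dimensions, so the equation is NOT dimensionally consistent.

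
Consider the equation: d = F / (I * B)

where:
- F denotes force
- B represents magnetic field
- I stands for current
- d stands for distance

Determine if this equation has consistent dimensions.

Yes

F (force) has dimensions [L M T^-2].
B (magnetic field) has dimensions [I^-1 M T^-2].
I (current) has dimensions [I].
d (distance) has dimensions [L].

Left side: [L]
Right side: [L]

Both sides have the same dimensions, so the equation is dimensionally consistent.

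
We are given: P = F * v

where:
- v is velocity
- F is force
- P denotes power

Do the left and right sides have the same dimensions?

Yes

v (velocity) has dimensions [L T^-1].
F (force) has dimensions [L M T^-2].
P (power) has dimensions [L^2 M T^-3].

Left side: [L^2 M T^-3]
Right side: [L^2 M T^-3]

Both sides have the same dimensions, so the equation is dimensionally consistent.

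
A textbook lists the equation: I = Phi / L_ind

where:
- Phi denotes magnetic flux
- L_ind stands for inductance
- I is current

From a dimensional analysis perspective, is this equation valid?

Yes

Phi (magnetic flux) has dimensions [I^-1 L^2 M T^-2].
L_ind (inductance) has dimensions [I^-2 L^2 M T^-2].
I (current) has dimensions [I].

Left side: [I]
Right side: [I]

Both sides have the same dimensions, so the equation is dimensionally consistent.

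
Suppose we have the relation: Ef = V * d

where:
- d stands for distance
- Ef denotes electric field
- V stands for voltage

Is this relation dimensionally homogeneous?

No

d (distance) has dimensions [L].
Ef (electric field) has dimensions [I^-1 L M T^-3].
V (voltage) has dimensions [I^-1 L^2 M T^-3].

Left side: [I^-1 L M T^-3]
Right side: [I^-1 L^3 M T^-3]

The two sides have different dimensions, so the equation is NOT dimensionally consistent.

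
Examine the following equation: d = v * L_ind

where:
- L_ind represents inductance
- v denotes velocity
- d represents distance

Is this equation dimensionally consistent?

No

L_ind (inductance) has dimensions [I^-2 L^2 M T^-2].
v (velocity) has dimensions [L T^-1].
d (distance) has dimensions [L].

Left side: [L]
Right side: [I^-2 L^3 M T^-3]

The two sides have different dimensions, so the equation is NOT dimensionally consistent.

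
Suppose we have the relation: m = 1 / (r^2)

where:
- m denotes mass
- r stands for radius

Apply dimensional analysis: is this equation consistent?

No

m (mass) has dimensions [M].
r (radius) has dimensions [L].

Left side: [M]
Right side: [L^-2]

The two sides have different dimensions, so the equation is NOT dimensionally consistent.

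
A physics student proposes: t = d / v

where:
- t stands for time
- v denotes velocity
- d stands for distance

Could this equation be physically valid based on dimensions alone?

Yes

t (time) has dimensions [T].
v (velocity) has dimensions [L T^-1].
d (distance) has dimensions [L].

Left side: [T]
Right side: [T]

Both sides have the same dimensions, so the equation is dimensionally consistent.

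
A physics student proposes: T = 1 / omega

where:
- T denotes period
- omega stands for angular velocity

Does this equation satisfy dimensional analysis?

Yes

T (period) has dimensions [T].
omega (angular velocity) has dimensions [T^-1].

Left side: [T]
Right side: [T]

Both sides have the same dimensions, so the equation is dimensionally consistent.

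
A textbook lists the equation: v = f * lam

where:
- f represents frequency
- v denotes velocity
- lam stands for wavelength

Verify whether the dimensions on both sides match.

Yes

f (frequency) has dimensions [T^-1].
v (velocity) has dimensions [L T^-1].
lam (wavelength) has dimensions [L].

Left side: [L T^-1]
Right side: [L T^-1]

Both sides have the same dimensions, so the equation is dimensionally consistent.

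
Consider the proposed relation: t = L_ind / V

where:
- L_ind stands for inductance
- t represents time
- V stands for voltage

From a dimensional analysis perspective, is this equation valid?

No

L_ind (inductance) has dimensions [I^-2 L^2 M T^-2].
t (time) has dimensions [T].
V (voltage) has dimensions [I^-1 L^2 M T^-3].

Left side: [T]
Right side: [I^-1 T]

The two sides have different dimensions, so the equation is NOT dimensionally consistent.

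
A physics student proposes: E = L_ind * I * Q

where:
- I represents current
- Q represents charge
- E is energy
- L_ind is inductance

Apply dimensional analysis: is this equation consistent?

No

I (current) has dimensions [I].
Q (charge) has dimensions [I T].
E (energy) has dimensions [L^2 M T^-2].
L_ind (inductance) has dimensions [I^-2 L^2 M T^-2].

Left side: [L^2 M T^-2]
Right side: [L^2 M T^-1]

The two sides have different dimensions, so the equation is NOT dimensionally consistent.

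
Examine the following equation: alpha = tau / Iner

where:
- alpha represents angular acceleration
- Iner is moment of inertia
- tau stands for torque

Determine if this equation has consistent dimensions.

Yes

alpha (angular acceleration) has dimensions [T^-2].
Iner (moment of inertia) has dimensions [L^2 M].
tau (torque) has dimensions [L^2 M T^-2].

Left side: [T^-2]
Right side: [T^-2]

Both sides have the same dimensions, so the equation is dimensionally consistent.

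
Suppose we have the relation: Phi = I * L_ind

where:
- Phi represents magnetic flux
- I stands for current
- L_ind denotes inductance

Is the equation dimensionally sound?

Yes

Phi (magnetic flux) has dimensions [I^-1 L^2 M T^-2].
I (current) has dimensions [I].
L_ind (inductance) has dimensions [I^-2 L^2 M T^-2].

Left side: [I^-1 L^2 M T^-2]
Right side: [I^-1 L^2 M T^-2]

Both sides have the same dimensions, so the equation is dimensionally consistent.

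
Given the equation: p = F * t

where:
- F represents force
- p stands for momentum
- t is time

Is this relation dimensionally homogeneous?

Yes

F (force) has dimensions [L M T^-2].
p (momentum) has dimensions [L M T^-1].
t (time) has dimensions [T].

Left side: [L M T^-1]
Right side: [L M T^-1]

Both sides have the same dimensions, so the equation is dimensionally consistent.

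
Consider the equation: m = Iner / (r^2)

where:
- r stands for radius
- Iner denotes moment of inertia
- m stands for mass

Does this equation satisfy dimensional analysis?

Yes

r (radius) has dimensions [L].
Iner (moment of inertia) has dimensions [L^2 M].
m (mass) has dimensions [M].

Left side: [M]
Right side: [M]

Both sides have the same dimensions, so the equation is dimensionally consistent.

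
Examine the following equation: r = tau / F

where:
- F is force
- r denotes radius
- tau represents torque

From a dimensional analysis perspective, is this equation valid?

Yes

F (force) has dimensions [L M T^-2].
r (radius) has dimensions [L].
tau (torque) has dimensions [L^2 M T^-2].

Left side: [L]
Right side: [L]

Both sides have the same dimensions, so the equation is dimensionally consistent.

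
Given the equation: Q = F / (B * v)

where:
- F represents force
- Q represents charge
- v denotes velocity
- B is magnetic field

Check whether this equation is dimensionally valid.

Yes

F (force) has dimensions [L M T^-2].
Q (charge) has dimensions [I T].
v (velocity) has dimensions [L T^-1].
B (magnetic field) has dimensions [I^-1 M T^-2].

Left side: [I T]
Right side: [I T]

Both sides have the same dimensions, so the equation is dimensionally consistent.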